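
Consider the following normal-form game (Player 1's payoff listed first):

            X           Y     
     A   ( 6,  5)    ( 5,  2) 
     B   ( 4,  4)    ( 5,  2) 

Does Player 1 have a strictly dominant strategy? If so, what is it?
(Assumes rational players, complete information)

No strictly dominant strategy exists for Player 1

Work:
A strategy strictly dominates another if it gives a strictly higher payoff against every opponent action. Compare each pair of P1's strategies column-by-column:
  A vs B: [6 vs 4, 5 vs 5] → A does not strictly dominate B (column Y: 5 ≤ 5)
  B vs A: [4 vs 6, 5 vs 5] → B does not strictly dominate A (column X: 4 ≤ 6)
No single strategy strictly dominates all others → no strictly dominant strategy.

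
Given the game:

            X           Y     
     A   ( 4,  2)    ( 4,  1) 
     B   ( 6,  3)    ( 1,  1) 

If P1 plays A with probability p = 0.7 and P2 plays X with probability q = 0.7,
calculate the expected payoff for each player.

E[P1] = 4.15, E[P2] = 1.91

Work:
E[P1] = p·q·π₁(A,X) + p·(1-q)·π₁(A,Y) + (1-p)·q·π₁(B,X) + (1-p)·(1-q)·π₁(B,Y)
= 0.7·0.7·4 + 0.7·0.3·4 + 0.3·0.7·6 + 0.3·0.3·1
= 4.15

E[P2] = 1.91 (similar calculation)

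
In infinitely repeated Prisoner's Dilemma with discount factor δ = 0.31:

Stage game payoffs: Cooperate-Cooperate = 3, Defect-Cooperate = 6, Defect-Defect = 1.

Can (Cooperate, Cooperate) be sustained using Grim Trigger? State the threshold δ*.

δ* = 0.6; since δ = 0.31 < 0.6, cooperation cannot be sustained

Work:
For Grim Trigger:
Cooperate forever: 3/(1-δ)
Defect then punished: 6 + 1·δ/(1-δ)
Need: 3/(1-δ) ≥ 6 + 1·δ/(1-δ)
Solving: δ ≥ (T-R)/(T-P) = (6-3)/(6-1) = 0.6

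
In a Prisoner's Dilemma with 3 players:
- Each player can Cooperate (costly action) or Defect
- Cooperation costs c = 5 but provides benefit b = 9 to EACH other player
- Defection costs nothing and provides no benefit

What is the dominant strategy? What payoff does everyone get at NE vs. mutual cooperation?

Dominant: Defect; NE payoff = 0; Coop payoff = 13

Work:
Defect dominates (saves cost c = 5, benefit to others is external)
NE: All defect → everyone gets 0
If all cooperate: each receives (2)×9 - 5 = 13
Social dilemma: 13 > 0 but NE gives 0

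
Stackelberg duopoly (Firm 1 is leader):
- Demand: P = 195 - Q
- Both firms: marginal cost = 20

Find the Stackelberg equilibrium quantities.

q₁* (leader) = 87.5, q₂* (follower) = 43.75

Work:
Follower's reaction: q₂ = (a - c - q₁)/2
Leader substitutes: π₁ = q₁·(a - q₁ - (a-c-q₁)/2 - c)
FOC: q₁* = (195 - 20)/2 = 87.50
Then: q₂* = (195 - 20 - 87.5)/2 = 43.75
Leader has first-mover advantage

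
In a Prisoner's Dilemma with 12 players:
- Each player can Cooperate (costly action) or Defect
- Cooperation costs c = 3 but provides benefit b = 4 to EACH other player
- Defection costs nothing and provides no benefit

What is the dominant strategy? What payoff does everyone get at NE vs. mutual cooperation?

Dominant: Defect; NE payoff = 0; Coop payoff = 41

Work:
Defect dominates (saves cost c = 3, benefit to others is external)
NE: All defect → everyone gets 0
If all cooperate: each receives (11)×4 - 3 = 41
Social dilemma: 41 > 0 but NE gives 0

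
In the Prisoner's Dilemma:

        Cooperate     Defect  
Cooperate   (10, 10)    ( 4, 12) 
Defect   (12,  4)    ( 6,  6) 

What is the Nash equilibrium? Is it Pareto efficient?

(Defect, Defect) is NE; not Pareto efficient

Work:
Defect dominates Cooperate for both players:
If P2 cooperates: Defect (12) > Cooperate (10)
If P2 defects: Defect (6) > Cooperate (4)
NE: (Defect, Defect) with payoff (6, 6)
But (Cooperate, Cooperate) = (10, 10) Pareto dominates (6, 6)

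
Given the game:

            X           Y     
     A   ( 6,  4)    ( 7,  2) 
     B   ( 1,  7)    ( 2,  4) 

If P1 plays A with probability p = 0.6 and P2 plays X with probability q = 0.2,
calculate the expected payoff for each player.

E[P1] = 4.8, E[P2] = 3.28

Work:
E[P1] = p·q·π₁(A,X) + p·(1-q)·π₁(A,Y) + (1-p)·q·π₁(B,X) + (1-p)·(1-q)·π₁(B,Y)
= 0.6·0.2·6 + 0.6·0.8·7 + 0.4·0.2·1 + 0.4·0.8·2
= 4.8

E[P2] = 3.28 (similar calculation)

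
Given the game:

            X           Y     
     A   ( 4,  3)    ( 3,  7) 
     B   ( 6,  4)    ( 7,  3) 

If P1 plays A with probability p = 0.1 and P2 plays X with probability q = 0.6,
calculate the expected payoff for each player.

E[P1] = 6.12, E[P2] = 3.7

Work:
E[P1] = p·q·π₁(A,X) + p·(1-q)·π₁(A,Y) + (1-p)·q·π₁(B,X) + (1-p)·(1-q)·π₁(B,Y)
= 0.1·0.6·4 + 0.1·0.4·3 + 0.9·0.6·6 + 0.9·0.4·7
= 6.12

E[P2] = 3.7 (similar calculation)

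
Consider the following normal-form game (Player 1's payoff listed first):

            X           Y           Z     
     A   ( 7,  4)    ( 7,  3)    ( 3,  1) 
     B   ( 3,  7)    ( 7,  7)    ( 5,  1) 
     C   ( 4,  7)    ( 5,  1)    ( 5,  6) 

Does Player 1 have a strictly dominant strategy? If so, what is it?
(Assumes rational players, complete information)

No strictly dominant strategy exists for Player 1

Work:
A strategy strictly dominates another if it gives a strictly higher payoff against every opponent action. Compare each pair of P1's strategies column-by-column:
  A vs B: [7 vs 3, 7 vs 7, 3 vs 5] → A does not strictly dominate B (column Y: 7 ≤ 7)
  A vs C: [7 vs 4, 7 vs 5, 3 vs 5] → A does not strictly dominate C (column Z: 3 ≤ 5)
  B vs A: [3 vs 7, 7 vs 7, 5 vs 3] → B does not strictly dominate A (column X: 3 ≤ 7)
  B vs C: [3 vs 4, 7 vs 5, 5 vs 5] → B does not strictly dominate C (column X: 3 ≤ 4)
  C vs A: [4 vs 7, 5 vs 7, 5 vs 3] → C does not strictly dominate A (column X: 4 ≤ 7)
  C vs B: [4 vs 3, 5 vs 7, 5 vs 5] → C does not strictly dominate B (column Y: 5 ≤ 7)
No single strategy strictly dominates all others → no strictly dominant strategy.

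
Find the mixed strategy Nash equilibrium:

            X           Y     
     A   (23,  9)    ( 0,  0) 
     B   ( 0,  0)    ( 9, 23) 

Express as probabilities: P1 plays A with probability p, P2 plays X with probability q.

p = 0.7188, q = 0.2812

Work:
Find probabilities that make opponent indifferent:
P2 chooses q to make P1 indifferent between A and B
P1 chooses p to make P2 indifferent between X and Y
Mixed NE: P1 plays (A: 0.7188, B: 0.2812), P2 plays (X: 0.2812, Y: 0.7188)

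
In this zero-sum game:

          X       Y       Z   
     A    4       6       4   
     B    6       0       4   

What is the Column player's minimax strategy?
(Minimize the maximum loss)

Column should play Z, value = 4

Work:
Column player minimizes Row's maximum payoff:
Column X: max payoff to Row = 6
Column Y: max payoff to Row = 6
Column Z: max payoff to Row = 4
Minimum is 4, achieved by column Z.
Minimax strategy: Z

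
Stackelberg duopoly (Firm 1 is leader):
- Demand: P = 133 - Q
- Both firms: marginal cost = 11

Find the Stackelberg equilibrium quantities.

q₁* (leader) = 61.0, q₂* (follower) = 30.5

Work:
Follower's reaction: q₂ = (a - c - q₁)/2
Leader substitutes: π₁ = q₁·(a - q₁ - (a-c-q₁)/2 - c)
FOC: q₁* = (133 - 11)/2 = 61.00
Then: q₂* = (133 - 11 - 61.0)/2 = 30.50
Leader has first-mover advantage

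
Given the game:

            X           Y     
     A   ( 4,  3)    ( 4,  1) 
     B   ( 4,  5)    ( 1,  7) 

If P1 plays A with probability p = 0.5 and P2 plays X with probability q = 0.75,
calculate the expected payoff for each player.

E[P1] = 3.625, E[P2] = 4.0

Work:
E[P1] = p·q·π₁(A,X) + p·(1-q)·π₁(A,Y) + (1-p)·q·π₁(B,X) + (1-p)·(1-q)·π₁(B,Y)
= 0.5·0.75·4 + 0.5·0.25·4 + 0.5·0.75·4 + 0.5·0.25·1
= 3.625

E[P2] = 4.0 (similar calculation)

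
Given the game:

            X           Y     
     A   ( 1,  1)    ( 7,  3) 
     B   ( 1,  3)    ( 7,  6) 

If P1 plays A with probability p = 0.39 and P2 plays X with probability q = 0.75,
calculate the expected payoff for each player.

E[P1] = 2.5, E[P2] = 2.8725

Work:
E[P1] = p·q·π₁(A,X) + p·(1-q)·π₁(A,Y) + (1-p)·q·π₁(B,X) + (1-p)·(1-q)·π₁(B,Y)
= 0.39·0.75·1 + 0.39·0.25·7 + 0.61·0.75·1 + 0.61·0.25·7
= 2.5

E[P2] = 2.8725 (similar calculation)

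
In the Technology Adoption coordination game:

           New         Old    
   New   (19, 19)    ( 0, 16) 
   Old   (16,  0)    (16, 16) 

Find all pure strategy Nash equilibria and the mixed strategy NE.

Pure NE: (New, New) and (Old, Old); Mixed NE: p = 0.8421, q = 0.8421

Work:
Check pure NE:
(New, New): (19, 19) - no unilateral deviation beneficial
(Old, Old): (16, 16) - no unilateral deviation beneficial
Mixed NE: P1 plays New with p = 0.8421, P2 plays New with q = 0.8421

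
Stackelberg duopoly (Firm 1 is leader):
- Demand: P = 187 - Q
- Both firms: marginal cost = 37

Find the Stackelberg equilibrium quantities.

q₁* (leader) = 75.0, q₂* (follower) = 37.5

Work:
Follower's reaction: q₂ = (a - c - q₁)/2
Leader substitutes: π₁ = q₁·(a - q₁ - (a-c-q₁)/2 - c)
FOC: q₁* = (187 - 37)/2 = 75.00
Then: q₂* = (187 - 37 - 75.0)/2 = 37.50
Leader has first-mover advantage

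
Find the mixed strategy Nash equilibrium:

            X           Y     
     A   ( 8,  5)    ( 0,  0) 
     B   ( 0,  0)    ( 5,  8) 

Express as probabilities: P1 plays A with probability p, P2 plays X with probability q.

p = 0.6154, q = 0.3846

Work:
Find probabilities that make opponent indifferent:
P2 chooses q to make P1 indifferent between A and B
P1 chooses p to make P2 indifferent between X and Y
Mixed NE: P1 plays (A: 0.6154, B: 0.3846), P2 plays (X: 0.3846, Y: 0.6154)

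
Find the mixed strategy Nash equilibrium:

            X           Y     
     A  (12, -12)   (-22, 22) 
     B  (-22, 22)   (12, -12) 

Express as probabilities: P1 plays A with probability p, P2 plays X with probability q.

p = 0.5, q = 0.5

Work:
Find probabilities that make opponent indifferent:
P2 chooses q to make P1 indifferent between A and B
P1 chooses p to make P2 indifferent between X and Y
Mixed NE: P1 plays (A: 0.5, B: 0.5), P2 plays (X: 0.5, Y: 0.5)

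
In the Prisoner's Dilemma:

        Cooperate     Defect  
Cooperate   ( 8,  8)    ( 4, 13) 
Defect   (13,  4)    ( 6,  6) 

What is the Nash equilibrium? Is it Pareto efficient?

(Defect, Defect) is NE; not Pareto efficient

Work:
Defect dominates Cooperate for both players:
If P2 cooperates: Defect (13) > Cooperate (8)
If P2 defects: Defect (6) > Cooperate (4)
NE: (Defect, Defect) with payoff (6, 6)
But (Cooperate, Cooperate) = (8, 8) Pareto dominates (6, 6)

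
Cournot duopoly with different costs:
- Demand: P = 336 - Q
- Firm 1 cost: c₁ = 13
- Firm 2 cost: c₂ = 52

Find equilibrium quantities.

q₁* = 120.67, q₂* = 81.67

Work:
Reaction: q₁ = (336 - 13 - q₂)/2
Reaction: q₂ = (336 - 52 - q₁)/2
Solve simultaneously:
q₁* = (336 - 2×13 + 52)/3 = 120.67
q₂* = (336 - 2×52 + 13)/3 = 81.67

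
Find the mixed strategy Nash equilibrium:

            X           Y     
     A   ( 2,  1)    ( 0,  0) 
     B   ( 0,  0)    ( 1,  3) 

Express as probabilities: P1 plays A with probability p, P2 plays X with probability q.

p = 0.75, q = 0.3333

Work:
Find probabilities that make opponent indifferent:
P2 chooses q to make P1 indifferent between A and B
P1 chooses p to make P2 indifferent between X and Y
Mixed NE: P1 plays (A: 0.75, B: 0.25), P2 plays (X: 0.3333, Y: 0.6667)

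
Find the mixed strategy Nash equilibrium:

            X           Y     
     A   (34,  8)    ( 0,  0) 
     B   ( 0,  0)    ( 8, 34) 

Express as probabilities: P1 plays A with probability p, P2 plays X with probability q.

p = 0.8095, q = 0.1905

Work:
Find probabilities that make opponent indifferent:
P2 chooses q to make P1 indifferent between A and B
P1 chooses p to make P2 indifferent between X and Y
Mixed NE: P1 plays (A: 0.8095, B: 0.1905), P2 plays (X: 0.1905, Y: 0.8095)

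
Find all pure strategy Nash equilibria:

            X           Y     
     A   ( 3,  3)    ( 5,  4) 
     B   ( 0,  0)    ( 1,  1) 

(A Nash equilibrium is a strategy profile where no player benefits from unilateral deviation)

Nash equilibrium: (A, Y)

Work:
Best responses:
  P1 vs X: payoffs [3, 0] → best response A (payoff 3)
  P1 vs Y: payoffs [5, 1] → best response A (payoff 5)
  P2 vs A: payoffs [3, 4] → best response Y (payoff 4)
  P2 vs B: payoffs [0, 1] → best response Y (payoff 1)
Mutual best responses: (A,Y) → Nash equilibria.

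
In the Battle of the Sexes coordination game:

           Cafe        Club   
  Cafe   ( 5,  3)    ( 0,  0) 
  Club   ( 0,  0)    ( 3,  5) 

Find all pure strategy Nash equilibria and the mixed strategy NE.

Pure NE: (Cafe, Cafe) and (Club, Club); Mixed NE: p = 0.625, q = 0.375

Work:
Check pure NE:
(Cafe, Cafe): (5, 3) - no unilateral deviation beneficial
(Club, Club): (3, 5) - no unilateral deviation beneficial
Mixed NE: P1 plays Cafe with p = 0.625, P2 plays Cafe with q = 0.375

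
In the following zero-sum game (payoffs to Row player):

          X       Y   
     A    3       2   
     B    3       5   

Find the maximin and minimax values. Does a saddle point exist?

Maximin = 3, Minimax = 3, Saddle: True

Work:
Row minimums: [2, 3] → maximin = 3
Column maximums: [3, 5] → minimax = 3
Saddle point exists! Game value = 3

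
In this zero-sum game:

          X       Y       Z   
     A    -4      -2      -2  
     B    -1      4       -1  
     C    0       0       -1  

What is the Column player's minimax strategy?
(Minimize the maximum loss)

Column should play Z, value = -1

Work:
Column player minimizes Row's maximum payoff:
Column X: max payoff to Row = 0
Column Y: max payoff to Row = 4
Column Z: max payoff to Row = -1
Minimum is -1, achieved by column Z.
Minimax strategy: Z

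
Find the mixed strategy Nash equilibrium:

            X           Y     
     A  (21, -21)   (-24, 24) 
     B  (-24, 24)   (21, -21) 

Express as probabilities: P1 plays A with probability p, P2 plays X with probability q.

p = 0.5, q = 0.5

Work:
Find probabilities that make opponent indifferent:
P2 chooses q to make P1 indifferent between A and B
P1 chooses p to make P2 indifferent between X and Y
Mixed NE: P1 plays (A: 0.5, B: 0.5), P2 plays (X: 0.5, Y: 0.5)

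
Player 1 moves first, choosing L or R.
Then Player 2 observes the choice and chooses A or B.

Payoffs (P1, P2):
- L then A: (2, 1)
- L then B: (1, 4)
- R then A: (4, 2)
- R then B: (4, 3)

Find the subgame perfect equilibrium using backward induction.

P1 plays R, P2 plays B after L and B after R; Payoff (4, 3)

Work:
Backward induction:
After L: P2 chooses B → P1 gets 1
After R: P2 chooses B → P1 gets 4
P1 chooses R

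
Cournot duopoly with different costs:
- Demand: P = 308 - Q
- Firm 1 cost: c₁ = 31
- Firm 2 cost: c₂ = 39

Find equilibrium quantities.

q₁* = 95.0, q₂* = 87.0

Work:
Reaction: q₁ = (308 - 31 - q₂)/2
Reaction: q₂ = (308 - 39 - q₁)/2
Solve simultaneously:
q₁* = (308 - 2×31 + 39)/3 = 95.0
q₂* = (308 - 2×39 + 31)/3 = 87.0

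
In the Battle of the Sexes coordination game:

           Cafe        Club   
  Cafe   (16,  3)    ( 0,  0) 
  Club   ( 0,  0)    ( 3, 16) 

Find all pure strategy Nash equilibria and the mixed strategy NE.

Pure NE: (Cafe, Cafe) and (Club, Club); Mixed NE: p = 0.8421, q = 0.1579

Work:
Check pure NE:
(Cafe, Cafe): (16, 3) - no unilateral deviation beneficial
(Club, Club): (3, 16) - no unilateral deviation beneficial
Mixed NE: P1 plays Cafe with p = 0.8421, P2 plays Cafe with q = 0.1579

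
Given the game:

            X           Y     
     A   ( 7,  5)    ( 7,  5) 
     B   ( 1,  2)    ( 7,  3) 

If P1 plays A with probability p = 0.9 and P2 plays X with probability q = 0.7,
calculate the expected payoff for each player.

E[P1] = 6.58, E[P2] = 4.73

Work:
E[P1] = p·q·π₁(A,X) + p·(1-q)·π₁(A,Y) + (1-p)·q·π₁(B,X) + (1-p)·(1-q)·π₁(B,Y)
= 0.9·0.7·7 + 0.9·0.3·7 + 0.1·0.7·1 + 0.1·0.3·7
= 6.58

E[P2] = 4.73 (similar calculation)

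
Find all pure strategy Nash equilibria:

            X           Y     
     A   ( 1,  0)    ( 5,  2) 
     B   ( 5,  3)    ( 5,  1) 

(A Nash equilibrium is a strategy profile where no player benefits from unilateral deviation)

Nash equilibrium: (A, Y), (B, X)

Work:
Best responses:
  P1 vs X: payoffs [1, 5] → best response B (payoff 5)
  P1 vs Y: payoffs [5, 5] → best response A/B (payoff 5)
  P2 vs A: payoffs [0, 2] → best response Y (payoff 2)
  P2 vs B: payoffs [3, 1] → best response X (payoff 3)
Mutual best responses: (A,Y), (B,X) → Nash equilibria.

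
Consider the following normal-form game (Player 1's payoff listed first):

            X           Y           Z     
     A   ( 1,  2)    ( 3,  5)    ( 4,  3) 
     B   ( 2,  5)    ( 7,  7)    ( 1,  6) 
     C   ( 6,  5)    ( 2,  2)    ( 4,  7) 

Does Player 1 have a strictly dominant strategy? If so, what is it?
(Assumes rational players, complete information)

No strictly dominant strategy exists for Player 1

Work:
A strategy strictly dominates another if it gives a strictly higher payoff against every opponent action. Compare each pair of P1's strategies column-by-column:
  A vs B: [1 vs 2, 3 vs 7, 4 vs 1] → A does not strictly dominate B (column X: 1 ≤ 2)
  A vs C: [1 vs 6, 3 vs 2, 4 vs 4] → A does not strictly dominate C (column X: 1 ≤ 6)
  B vs A: [2 vs 1, 7 vs 3, 1 vs 4] → B does not strictly dominate A (column Z: 1 ≤ 4)
  B vs C: [2 vs 6, 7 vs 2, 1 vs 4] → B does not strictly dominate C (column X: 2 ≤ 6)
  C vs A: [6 vs 1, 2 vs 3, 4 vs 4] → C does not strictly dominate A (column Y: 2 ≤ 3)
  C vs B: [6 vs 2, 2 vs 7, 4 vs 1] → C does not strictly dominate B (column Y: 2 ≤ 7)
No single strategy strictly dominates all others → no strictly dominant strategy.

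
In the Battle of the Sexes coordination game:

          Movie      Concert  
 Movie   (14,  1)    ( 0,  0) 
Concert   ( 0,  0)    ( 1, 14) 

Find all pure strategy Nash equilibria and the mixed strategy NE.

Pure NE: (Movie, Movie) and (Concert, Concert); Mixed NE: p = 0.9333, q = 0.0667

Work:
Check pure NE:
(Movie, Movie): (14, 1) - no unilateral deviation beneficial
(Concert, Concert): (1, 14) - no unilateral deviation beneficial
Mixed NE: P1 plays Movie with p = 0.9333, P2 plays Movie with q = 0.0667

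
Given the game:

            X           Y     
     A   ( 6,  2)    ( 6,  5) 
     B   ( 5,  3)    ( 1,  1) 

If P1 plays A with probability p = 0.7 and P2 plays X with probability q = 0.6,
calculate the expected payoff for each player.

E[P1] = 5.22, E[P2] = 2.9

Work:
E[P1] = p·q·π₁(A,X) + p·(1-q)·π₁(A,Y) + (1-p)·q·π₁(B,X) + (1-p)·(1-q)·π₁(B,Y)
= 0.7·0.6·6 + 0.7·0.4·6 + 0.3·0.6·5 + 0.3·0.4·1
= 5.22

E[P2] = 2.9 (similar calculation)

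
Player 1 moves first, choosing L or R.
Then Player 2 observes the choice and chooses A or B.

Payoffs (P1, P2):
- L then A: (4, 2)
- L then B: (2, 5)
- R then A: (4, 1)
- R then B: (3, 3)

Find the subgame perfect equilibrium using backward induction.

P1 plays R, P2 plays B after L and B after R; Payoff (3, 3)

Work:
Backward induction:
After L: P2 chooses B → P1 gets 2
After R: P2 chooses B → P1 gets 3
P1 chooses R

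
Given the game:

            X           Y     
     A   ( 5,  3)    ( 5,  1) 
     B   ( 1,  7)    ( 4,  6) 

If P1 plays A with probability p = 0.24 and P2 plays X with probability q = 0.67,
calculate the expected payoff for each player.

E[P1] = 2.7124, E[P2] = 5.6308

Work:
E[P1] = p·q·π₁(A,X) + p·(1-q)·π₁(A,Y) + (1-p)·q·π₁(B,X) + (1-p)·(1-q)·π₁(B,Y)
= 0.24·0.67·5 + 0.24·0.33·5 + 0.76·0.67·1 + 0.76·0.33·4
= 2.7124

E[P2] = 5.6308 (similar calculation)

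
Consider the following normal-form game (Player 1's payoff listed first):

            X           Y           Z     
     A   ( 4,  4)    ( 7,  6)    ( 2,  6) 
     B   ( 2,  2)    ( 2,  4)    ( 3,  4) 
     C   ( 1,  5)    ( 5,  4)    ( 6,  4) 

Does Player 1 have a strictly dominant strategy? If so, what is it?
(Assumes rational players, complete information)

No strictly dominant strategy exists for Player 1

Work:
A strategy strictly dominates another if it gives a strictly higher payoff against every opponent action. Compare each pair of P1's strategies column-by-column:
  A vs B: [4 vs 2, 7 vs 2, 2 vs 3] → A does not strictly dominate B (column Z: 2 ≤ 3)
  A vs C: [4 vs 1, 7 vs 5, 2 vs 6] → A does not strictly dominate C (column Z: 2 ≤ 6)
  B vs A: [2 vs 4, 2 vs 7, 3 vs 2] → B does not strictly dominate A (column X: 2 ≤ 4)
  B vs C: [2 vs 1, 2 vs 5, 3 vs 6] → B does not strictly dominate C (column Y: 2 ≤ 5)
  C vs A: [1 vs 4, 5 vs 7, 6 vs 2] → C does not strictly dominate A (column X: 1 ≤ 4)
  C vs B: [1 vs 2, 5 vs 2, 6 vs 3] → C does not strictly dominate B (column X: 1 ≤ 2)
No single strategy strictly dominates all others → no strictly dominant strategy.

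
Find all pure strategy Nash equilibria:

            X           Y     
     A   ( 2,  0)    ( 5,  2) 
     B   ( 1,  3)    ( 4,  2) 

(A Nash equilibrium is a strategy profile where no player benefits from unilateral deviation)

Nash equilibrium: (A, Y)

Work:
Best responses:
  P1 vs X: payoffs [2, 1] → best response A (payoff 2)
  P1 vs Y: payoffs [5, 4] → best response A (payoff 5)
  P2 vs A: payoffs [0, 2] → best response Y (payoff 2)
  P2 vs B: payoffs [3, 2] → best response X (payoff 3)
Mutual best responses: (A,Y) → Nash equilibria.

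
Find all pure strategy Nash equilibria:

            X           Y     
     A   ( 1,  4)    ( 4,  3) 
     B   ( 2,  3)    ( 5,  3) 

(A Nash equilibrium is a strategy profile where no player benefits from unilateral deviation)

Nash equilibrium: (B, X), (B, Y)

Work:
Best responses:
  P1 vs X: payoffs [1, 2] → best response B (payoff 2)
  P1 vs Y: payoffs [4, 5] → best response B (payoff 5)
  P2 vs A: payoffs [4, 3] → best response X (payoff 4)
  P2 vs B: payoffs [3, 3] → best response X/Y (payoff 3)
Mutual best responses: (B,X), (B,Y) → Nash equilibria.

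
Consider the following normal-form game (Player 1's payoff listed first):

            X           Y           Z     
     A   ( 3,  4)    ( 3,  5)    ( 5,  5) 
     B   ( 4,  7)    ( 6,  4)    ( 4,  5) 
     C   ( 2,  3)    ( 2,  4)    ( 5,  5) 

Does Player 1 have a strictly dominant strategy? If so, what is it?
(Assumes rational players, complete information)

No strictly dominant strategy exists for Player 1

Work:
A strategy strictly dominates another if it gives a strictly higher payoff against every opponent action. Compare each pair of P1's strategies column-by-column:
  A vs B: [3 vs 4, 3 vs 6, 5 vs 4] → A does not strictly dominate B (column X: 3 ≤ 4)
  A vs C: [3 vs 2, 3 vs 2, 5 vs 5] → A does not strictly dominate C (column Z: 5 ≤ 5)
  B vs A: [4 vs 3, 6 vs 3, 4 vs 5] → B does not strictly dominate A (column Z: 4 ≤ 5)
  B vs C: [4 vs 2, 6 vs 2, 4 vs 5] → B does not strictly dominate C (column Z: 4 ≤ 5)
  C vs A: [2 vs 3, 2 vs 3, 5 vs 5] → C does not strictly dominate A (column X: 2 ≤ 3)
  C vs B: [2 vs 4, 2 vs 6, 5 vs 4] → C does not strictly dominate B (column X: 2 ≤ 4)
No single strategy strictly dominates all others → no strictly dominant strategy.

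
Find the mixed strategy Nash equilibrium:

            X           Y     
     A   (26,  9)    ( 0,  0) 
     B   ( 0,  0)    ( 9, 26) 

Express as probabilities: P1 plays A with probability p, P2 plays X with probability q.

p = 0.7429, q = 0.2571

Work:
Find probabilities that make opponent indifferent:
P2 chooses q to make P1 indifferent between A and B
P1 chooses p to make P2 indifferent between X and Y
Mixed NE: P1 plays (A: 0.7429, B: 0.2571), P2 plays (X: 0.2571, Y: 0.7429)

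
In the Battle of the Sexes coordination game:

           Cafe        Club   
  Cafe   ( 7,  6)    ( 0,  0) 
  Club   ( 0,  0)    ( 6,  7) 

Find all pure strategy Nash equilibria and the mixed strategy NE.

Pure NE: (Cafe, Cafe) and (Club, Club); Mixed NE: p = 0.5385, q = 0.4615

Work:
Check pure NE:
(Cafe, Cafe): (7, 6) - no unilateral deviation beneficial
(Club, Club): (6, 7) - no unilateral deviation beneficial
Mixed NE: P1 plays Cafe with p = 0.5385, P2 plays Cafe with q = 0.4615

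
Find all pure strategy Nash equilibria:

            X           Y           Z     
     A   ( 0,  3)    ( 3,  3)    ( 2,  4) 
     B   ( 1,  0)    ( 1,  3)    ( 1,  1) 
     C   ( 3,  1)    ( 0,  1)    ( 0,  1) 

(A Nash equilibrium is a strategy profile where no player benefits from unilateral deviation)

Nash equilibrium: (A, Z), (C, X)

Work:
Best responses:
  P1 vs X: payoffs [0, 1, 3] → best response C (payoff 3)
  P1 vs Y: payoffs [3, 1, 0] → best response A (payoff 3)
  P1 vs Z: payoffs [2, 1, 0] → best response A (payoff 2)
  P2 vs A: payoffs [3, 3, 4] → best response Z (payoff 4)
  P2 vs B: payoffs [0, 3, 1] → best response Y (payoff 3)
  P2 vs C: payoffs [1, 1, 1] → best response X/Y/Z (payoff 1)
Mutual best responses: (A,Z), (C,X) → Nash equilibria.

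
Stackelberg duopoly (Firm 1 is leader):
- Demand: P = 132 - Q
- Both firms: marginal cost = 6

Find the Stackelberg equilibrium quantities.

q₁* (leader) = 63.0, q₂* (follower) = 31.5

Work:
Follower's reaction: q₂ = (a - c - q₁)/2
Leader substitutes: π₁ = q₁·(a - q₁ - (a-c-q₁)/2 - c)
FOC: q₁* = (132 - 6)/2 = 63.00
Then: q₂* = (132 - 6 - 63.0)/2 = 31.50
Leader has first-mover advantage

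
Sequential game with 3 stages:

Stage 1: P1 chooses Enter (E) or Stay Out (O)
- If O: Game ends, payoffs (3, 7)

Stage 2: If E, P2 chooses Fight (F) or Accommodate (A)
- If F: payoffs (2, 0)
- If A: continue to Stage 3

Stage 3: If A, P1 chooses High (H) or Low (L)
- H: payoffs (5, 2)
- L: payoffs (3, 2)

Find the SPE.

SPE: (E, A, H); Outcome (5, 2)

Work:
Stage 3: P1 chooses H (5 vs 3)
Stage 2: P2: F->0, A->2 (anticipating H). Choose A
Stage 1: P1: O->3, E->5 (anticipating A, H). Choose E
SPE path: E -> A -> H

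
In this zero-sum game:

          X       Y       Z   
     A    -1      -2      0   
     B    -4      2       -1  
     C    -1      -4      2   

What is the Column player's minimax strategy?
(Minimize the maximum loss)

Column should play X, value = -1

Work:
Column player minimizes Row's maximum payoff:
Column X: max payoff to Row = -1
Column Y: max payoff to Row = 2
Column Z: max payoff to Row = 2
Minimum is -1, achieved by column X.
Minimax strategy: X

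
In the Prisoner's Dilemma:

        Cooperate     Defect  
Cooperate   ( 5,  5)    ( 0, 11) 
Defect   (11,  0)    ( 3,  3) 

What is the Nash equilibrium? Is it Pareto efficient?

(Defect, Defect) is NE; not Pareto efficient

Work:
Defect dominates Cooperate for both players:
If P2 cooperates: Defect (11) > Cooperate (5)
If P2 defects: Defect (3) > Cooperate (0)
NE: (Defect, Defect) with payoff (3, 3)
But (Cooperate, Cooperate) = (5, 5) Pareto dominates (3, 3)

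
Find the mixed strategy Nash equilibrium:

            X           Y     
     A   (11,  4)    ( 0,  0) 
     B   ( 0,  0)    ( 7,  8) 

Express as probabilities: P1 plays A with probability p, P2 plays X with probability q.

p = 0.6667, q = 0.3889

Work:
Find probabilities that make opponent indifferent:
P2 chooses q to make P1 indifferent between A and B
P1 chooses p to make P2 indifferent between X and Y
Mixed NE: P1 plays (A: 0.6667, B: 0.3333), P2 plays (X: 0.3889, Y: 0.6111)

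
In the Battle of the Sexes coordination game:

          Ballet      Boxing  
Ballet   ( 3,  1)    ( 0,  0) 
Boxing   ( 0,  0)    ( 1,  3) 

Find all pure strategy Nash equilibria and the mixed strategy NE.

Pure NE: (Ballet, Ballet) and (Boxing, Boxing); Mixed NE: p = 0.75, q = 0.25

Work:
Check pure NE:
(Ballet, Ballet): (3, 1) - no unilateral deviation beneficial
(Boxing, Boxing): (1, 3) - no unilateral deviation beneficial
Mixed NE: P1 plays Ballet with p = 0.75, P2 plays Ballet with q = 0.25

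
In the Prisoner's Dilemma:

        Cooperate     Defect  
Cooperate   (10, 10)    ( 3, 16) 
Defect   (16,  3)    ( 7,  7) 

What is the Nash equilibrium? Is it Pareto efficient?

(Defect, Defect) is NE; not Pareto efficient

Work:
Defect dominates Cooperate for both players:
If P2 cooperates: Defect (16) > Cooperate (10)
If P2 defects: Defect (7) > Cooperate (3)
NE: (Defect, Defect) with payoff (7, 7)
But (Cooperate, Cooperate) = (10, 10) Pareto dominates (7, 7)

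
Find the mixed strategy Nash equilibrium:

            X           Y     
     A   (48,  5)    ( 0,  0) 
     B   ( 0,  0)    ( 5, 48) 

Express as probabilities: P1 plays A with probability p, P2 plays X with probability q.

p = 0.9057, q = 0.0943

Work:
Find probabilities that make opponent indifferent:
P2 chooses q to make P1 indifferent between A and B
P1 chooses p to make P2 indifferent between X and Y
Mixed NE: P1 plays (A: 0.9057, B: 0.0943), P2 plays (X: 0.0943, Y: 0.9057)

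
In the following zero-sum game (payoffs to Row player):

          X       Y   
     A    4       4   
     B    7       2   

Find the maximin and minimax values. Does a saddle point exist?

Maximin = 4, Minimax = 4, Saddle: True

Work:
Row minimums: [4, 2] → maximin = 4
Column maximums: [7, 4] → minimax = 4
Saddle point exists! Game value = 4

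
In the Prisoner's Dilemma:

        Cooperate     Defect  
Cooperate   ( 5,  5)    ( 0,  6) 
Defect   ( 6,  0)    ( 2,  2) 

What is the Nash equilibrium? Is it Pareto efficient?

(Defect, Defect) is NE; not Pareto efficient

Work:
Defect dominates Cooperate for both players:
If P2 cooperates: Defect (6) > Cooperate (5)
If P2 defects: Defect (2) > Cooperate (0)
NE: (Defect, Defect) with payoff (2, 2)
But (Cooperate, Cooperate) = (5, 5) Pareto dominates (2, 2)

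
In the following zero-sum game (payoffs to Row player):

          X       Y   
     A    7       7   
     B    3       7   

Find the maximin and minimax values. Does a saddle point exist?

Maximin = 7, Minimax = 7, Saddle: True

Work:
Row minimums: [7, 3] → maximin = 7
Column maximums: [7, 7] → minimax = 7
Saddle point exists! Game value = 7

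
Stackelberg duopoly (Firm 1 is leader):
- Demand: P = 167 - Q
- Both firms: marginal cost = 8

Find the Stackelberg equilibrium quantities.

q₁* (leader) = 79.5, q₂* (follower) = 39.75

Work:
Follower's reaction: q₂ = (a - c - q₁)/2
Leader substitutes: π₁ = q₁·(a - q₁ - (a-c-q₁)/2 - c)
FOC: q₁* = (167 - 8)/2 = 79.50
Then: q₂* = (167 - 8 - 79.5)/2 = 39.75
Leader has first-mover advantage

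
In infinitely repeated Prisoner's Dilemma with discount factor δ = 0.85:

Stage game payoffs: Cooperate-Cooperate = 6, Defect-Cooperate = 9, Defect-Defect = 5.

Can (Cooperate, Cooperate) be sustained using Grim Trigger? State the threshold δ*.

δ* = 0.75; since δ = 0.85 ≥ 0.75, cooperation can be sustained

Work:
For Grim Trigger:
Cooperate forever: 6/(1-δ)
Defect then punished: 9 + 5·δ/(1-δ)
Need: 6/(1-δ) ≥ 9 + 5·δ/(1-δ)
Solving: δ ≥ (T-R)/(T-P) = (9-6)/(9-5) = 0.75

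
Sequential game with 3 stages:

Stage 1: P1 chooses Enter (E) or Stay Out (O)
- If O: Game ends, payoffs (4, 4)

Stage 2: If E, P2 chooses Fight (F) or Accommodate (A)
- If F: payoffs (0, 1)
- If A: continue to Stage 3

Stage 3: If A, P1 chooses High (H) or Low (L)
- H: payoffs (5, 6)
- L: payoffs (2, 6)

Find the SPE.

SPE: (E, A, H); Outcome (5, 6)

Work:
Stage 3: P1 chooses H (5 vs 2)
Stage 2: P2: F->1, A->6 (anticipating H). Choose A
Stage 1: P1: O->4, E->5 (anticipating A, H). Choose E
SPE path: E -> A -> H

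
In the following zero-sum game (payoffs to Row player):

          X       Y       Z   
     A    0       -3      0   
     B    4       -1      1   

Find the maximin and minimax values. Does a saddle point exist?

Maximin = -1, Minimax = -1, Saddle: True

Work:
Row minimums: [-3, -1] → maximin = -1
Column maximums: [4, -1, 1] → minimax = -1
Saddle point exists! Game value = -1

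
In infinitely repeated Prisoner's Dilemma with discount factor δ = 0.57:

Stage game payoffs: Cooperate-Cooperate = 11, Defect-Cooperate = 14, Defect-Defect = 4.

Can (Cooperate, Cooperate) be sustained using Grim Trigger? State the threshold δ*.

δ* = 0.3; since δ = 0.57 ≥ 0.3, cooperation can be sustained

Work:
For Grim Trigger:
Cooperate forever: 11/(1-δ)
Defect then punished: 14 + 4·δ/(1-δ)
Need: 11/(1-δ) ≥ 14 + 4·δ/(1-δ)
Solving: δ ≥ (T-R)/(T-P) = (14-11)/(14-4) = 0.3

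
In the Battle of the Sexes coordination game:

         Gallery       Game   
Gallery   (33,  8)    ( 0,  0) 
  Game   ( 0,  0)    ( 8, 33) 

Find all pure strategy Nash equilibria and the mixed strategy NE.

Pure NE: (Gallery, Gallery) and (Game, Game); Mixed NE: p = 0.8049, q = 0.1951

Work:
Check pure NE:
(Gallery, Gallery): (33, 8) - no unilateral deviation beneficial
(Game, Game): (8, 33) - no unilateral deviation beneficial
Mixed NE: P1 plays Gallery with p = 0.8049, P2 plays Gallery with q = 0.1951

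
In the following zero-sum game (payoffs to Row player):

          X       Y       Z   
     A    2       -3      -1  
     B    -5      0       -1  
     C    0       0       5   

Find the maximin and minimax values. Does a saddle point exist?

Maximin = 0, Minimax = 0, Saddle: True

Work:
Row minimums: [-3, -5, 0] → maximin = 0
Column maximums: [2, 0, 5] → minimax = 0
Saddle point exists! Game value = 0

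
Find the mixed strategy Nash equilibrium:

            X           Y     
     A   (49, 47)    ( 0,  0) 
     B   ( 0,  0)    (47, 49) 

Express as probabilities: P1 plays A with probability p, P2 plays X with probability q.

p = 0.5104, q = 0.4896

Work:
Find probabilities that make opponent indifferent:
P2 chooses q to make P1 indifferent between A and B
P1 chooses p to make P2 indifferent between X and Y
Mixed NE: P1 plays (A: 0.5104, B: 0.4896), P2 plays (X: 0.4896, Y: 0.5104)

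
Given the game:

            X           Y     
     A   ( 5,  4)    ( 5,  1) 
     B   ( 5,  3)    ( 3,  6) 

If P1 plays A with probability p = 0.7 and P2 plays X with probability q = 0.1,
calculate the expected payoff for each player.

E[P1] = 4.46, E[P2] = 2.62

Work:
E[P1] = p·q·π₁(A,X) + p·(1-q)·π₁(A,Y) + (1-p)·q·π₁(B,X) + (1-p)·(1-q)·π₁(B,Y)
= 0.7·0.1·5 + 0.7·0.9·5 + 0.3·0.1·5 + 0.3·0.9·3
= 4.46

E[P2] = 2.62 (similar calculation)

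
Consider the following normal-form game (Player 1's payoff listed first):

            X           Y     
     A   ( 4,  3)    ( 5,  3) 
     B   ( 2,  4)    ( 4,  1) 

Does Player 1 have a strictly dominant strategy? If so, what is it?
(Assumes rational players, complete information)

Yes, Player 1's strictly dominant strategy is A

Work:
A strategy strictly dominates another if it gives a strictly higher payoff against every opponent action. Compare each pair of P1's strategies column-by-column:
  A vs B: [4 vs 2, 5 vs 4] → A strictly dominates B
  B vs A: [2 vs 4, 4 vs 5] → B does not strictly dominate A (column X: 2 ≤ 4)
A strictly dominates every other strategy → strictly dominant.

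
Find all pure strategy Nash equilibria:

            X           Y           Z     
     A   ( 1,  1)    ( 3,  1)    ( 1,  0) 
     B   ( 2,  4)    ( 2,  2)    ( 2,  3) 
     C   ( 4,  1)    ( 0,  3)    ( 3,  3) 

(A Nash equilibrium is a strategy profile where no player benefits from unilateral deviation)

Nash equilibrium: (A, Y), (C, Z)

Work:
Best responses:
  P1 vs X: payoffs [1, 2, 4] → best response C (payoff 4)
  P1 vs Y: payoffs [3, 2, 0] → best response A (payoff 3)
  P1 vs Z: payoffs [1, 2, 3] → best response C (payoff 3)
  P2 vs A: payoffs [1, 1, 0] → best response X/Y (payoff 1)
  P2 vs B: payoffs [4, 2, 3] → best response X (payoff 4)
  P2 vs C: payoffs [1, 3, 3] → best response Y/Z (payoff 3)
Mutual best responses: (A,Y), (C,Z) → Nash equilibria.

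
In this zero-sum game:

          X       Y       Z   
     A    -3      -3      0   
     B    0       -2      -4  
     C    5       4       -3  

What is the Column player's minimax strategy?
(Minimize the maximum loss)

Column should play Z, value = 0

Work:
Column player minimizes Row's maximum payoff:
Column X: max payoff to Row = 5
Column Y: max payoff to Row = 4
Column Z: max payoff to Row = 0
Minimum is 0, achieved by column Z.
Minimax strategy: Z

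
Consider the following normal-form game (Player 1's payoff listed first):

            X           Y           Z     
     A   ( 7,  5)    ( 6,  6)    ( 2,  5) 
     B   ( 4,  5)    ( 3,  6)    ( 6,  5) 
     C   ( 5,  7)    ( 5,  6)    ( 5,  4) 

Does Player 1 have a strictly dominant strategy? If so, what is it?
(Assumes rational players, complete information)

No strictly dominant strategy exists for Player 1

Work:
A strategy strictly dominates another if it gives a strictly higher payoff against every opponent action. Compare each pair of P1's strategies column-by-column:
  A vs B: [7 vs 4, 6 vs 3, 2 vs 6] → A does not strictly dominate B (column Z: 2 ≤ 6)
  A vs C: [7 vs 5, 6 vs 5, 2 vs 5] → A does not strictly dominate C (column Z: 2 ≤ 5)
  B vs A: [4 vs 7, 3 vs 6, 6 vs 2] → B does not strictly dominate A (column X: 4 ≤ 7)
  B vs C: [4 vs 5, 3 vs 5, 6 vs 5] → B does not strictly dominate C (column X: 4 ≤ 5)
  C vs A: [5 vs 7, 5 vs 6, 5 vs 2] → C does not strictly dominate A (column X: 5 ≤ 7)
  C vs B: [5 vs 4, 5 vs 3, 5 vs 6] → C does not strictly dominate B (column Z: 5 ≤ 6)
No single strategy strictly dominates all others → no strictly dominant strategy.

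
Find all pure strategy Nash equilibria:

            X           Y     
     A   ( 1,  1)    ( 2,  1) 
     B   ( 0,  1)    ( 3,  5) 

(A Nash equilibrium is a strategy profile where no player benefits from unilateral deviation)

Nash equilibrium: (A, X), (B, Y)

Work:
Best responses:
  P1 vs X: payoffs [1, 0] → best response A (payoff 1)
  P1 vs Y: payoffs [2, 3] → best response B (payoff 3)
  P2 vs A: payoffs [1, 1] → best response X/Y (payoff 1)
  P2 vs B: payoffs [1, 5] → best response Y (payoff 5)
Mutual best responses: (A,X), (B,Y) → Nash equilibria.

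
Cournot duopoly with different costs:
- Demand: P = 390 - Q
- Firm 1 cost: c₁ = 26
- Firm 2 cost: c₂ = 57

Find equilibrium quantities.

q₁* = 131.67, q₂* = 100.67

Work:
Reaction: q₁ = (390 - 26 - q₂)/2
Reaction: q₂ = (390 - 57 - q₁)/2
Solve simultaneously:
q₁* = (390 - 2×26 + 57)/3 = 131.67
q₂* = (390 - 2×57 + 26)/3 = 100.67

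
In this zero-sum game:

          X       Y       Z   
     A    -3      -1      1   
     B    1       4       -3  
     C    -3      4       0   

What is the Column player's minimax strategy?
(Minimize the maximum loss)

Column should play X or Z (all achieve the minimum), value = 1

Work:
Column player minimizes Row's maximum payoff:
Column X: max payoff to Row = 1
Column Y: max payoff to Row = 4
Column Z: max payoff to Row = 1
Minimum is 1, achieved by columns X, Z (tied).
Each of X or Z is a minimax strategy.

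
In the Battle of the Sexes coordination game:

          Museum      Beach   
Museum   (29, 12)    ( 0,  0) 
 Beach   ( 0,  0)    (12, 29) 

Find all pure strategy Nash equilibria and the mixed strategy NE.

Pure NE: (Museum, Museum) and (Beach, Beach); Mixed NE: p = 0.7073, q = 0.2927

Work:
Check pure NE:
(Museum, Museum): (29, 12) - no unilateral deviation beneficial
(Beach, Beach): (12, 29) - no unilateral deviation beneficial
Mixed NE: P1 plays Museum with p = 0.7073, P2 plays Museum with q = 0.2927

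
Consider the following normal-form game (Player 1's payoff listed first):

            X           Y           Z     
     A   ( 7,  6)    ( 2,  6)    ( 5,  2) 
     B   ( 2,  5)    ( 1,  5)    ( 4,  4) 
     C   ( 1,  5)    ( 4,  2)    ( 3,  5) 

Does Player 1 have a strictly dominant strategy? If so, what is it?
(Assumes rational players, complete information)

No strictly dominant strategy exists for Player 1

Work:
A strategy strictly dominates another if it gives a strictly higher payoff against every opponent action. Compare each pair of P1's strategies column-by-column:
  A vs B: [7 vs 2, 2 vs 1, 5 vs 4] → A strictly dominates B
  A vs C: [7 vs 1, 2 vs 4, 5 vs 3] → A does not strictly dominate C (column Y: 2 ≤ 4)
  B vs A: [2 vs 7, 1 vs 2, 4 vs 5] → B does not strictly dominate A (column X: 2 ≤ 7)
  B vs C: [2 vs 1, 1 vs 4, 4 vs 3] → B does not strictly dominate C (column Y: 1 ≤ 4)
  C vs A: [1 vs 7, 4 vs 2, 3 vs 5] → C does not strictly dominate A (column X: 1 ≤ 7)
  C vs B: [1 vs 2, 4 vs 1, 3 vs 4] → C does not strictly dominate B (column X: 1 ≤ 2)
No single strategy strictly dominates all others → no strictly dominant strategy.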